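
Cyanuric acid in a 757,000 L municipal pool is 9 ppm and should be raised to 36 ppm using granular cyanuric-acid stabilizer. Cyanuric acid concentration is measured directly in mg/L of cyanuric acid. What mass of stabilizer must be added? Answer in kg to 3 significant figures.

CYA to add: (36 − 9) = 27 mg/L × 757,000 L = 20,440 g cyanuric acid.

20.4 kg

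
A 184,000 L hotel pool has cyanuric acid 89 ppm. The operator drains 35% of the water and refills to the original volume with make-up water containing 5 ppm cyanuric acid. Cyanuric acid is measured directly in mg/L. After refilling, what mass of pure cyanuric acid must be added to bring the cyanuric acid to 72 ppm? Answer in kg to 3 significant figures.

2.28 kg

After draining 35% and refilling: 89 × 0.65 + 5 × 0.35 = 59.6 ppm.
Deficit to target: 72 − 59.6 = 12.4 mg/L.
Mass: 12.4 mg/L × 184,000 L = 2282 g cyanuric acid.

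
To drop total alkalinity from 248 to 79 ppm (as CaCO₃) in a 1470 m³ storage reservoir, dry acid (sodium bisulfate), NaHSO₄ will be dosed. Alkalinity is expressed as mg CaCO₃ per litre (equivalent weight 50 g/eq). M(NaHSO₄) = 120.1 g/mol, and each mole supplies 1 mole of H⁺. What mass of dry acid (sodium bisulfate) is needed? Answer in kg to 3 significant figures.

Volume: 1470 m³ = 1,470,000 L.
Alkalinity to neutralize: (248 − 79) = 169 mg/L as CaCO₃ × 1,470,000 L = 248,400 g as CaCO₃.
Equivalents of H⁺ required: 248,400 ÷ 50 g/eq = 4969 eq = 4969 mol NaHSO₄.
Mass of NaHSO₄: 4969 × 120.1 = 596,700 g.

597 kg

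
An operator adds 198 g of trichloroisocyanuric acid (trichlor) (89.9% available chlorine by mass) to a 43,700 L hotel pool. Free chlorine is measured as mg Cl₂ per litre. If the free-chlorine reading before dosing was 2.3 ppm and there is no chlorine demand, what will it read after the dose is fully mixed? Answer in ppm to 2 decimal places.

Available chlorine delivered: 198 g × 0.899 = 178 g as Cl₂.
Concentration rise: 178 g / 43,700 L = 4.073 mg/L = 4.07 ppm.
Final FC: 2.3 + 4.07 = 6.37 ppm.

6.37 ppm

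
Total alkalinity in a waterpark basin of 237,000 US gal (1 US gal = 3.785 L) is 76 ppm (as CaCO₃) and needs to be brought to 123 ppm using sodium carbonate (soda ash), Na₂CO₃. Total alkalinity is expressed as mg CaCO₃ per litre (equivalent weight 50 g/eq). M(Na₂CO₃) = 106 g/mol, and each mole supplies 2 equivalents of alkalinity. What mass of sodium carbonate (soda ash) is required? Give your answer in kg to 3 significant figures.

Volume: 237,000 US gal × 3.785 L/gal = 897,045 L.
Alkalinity to add: (123 − 76) = 47 mg/L as CaCO₃ × 897,045 L = 42,160 g as CaCO₃.
Equivalents: 42,160 g ÷ 50 g/eq = 843.2 eq.
Each mole of Na₂CO₃ supplies 2 eq, so 843.2 / 2 = 421.6 mol.
Mass: 421.6 mol × 106 g/mol = 44,690 g.

44.7 kg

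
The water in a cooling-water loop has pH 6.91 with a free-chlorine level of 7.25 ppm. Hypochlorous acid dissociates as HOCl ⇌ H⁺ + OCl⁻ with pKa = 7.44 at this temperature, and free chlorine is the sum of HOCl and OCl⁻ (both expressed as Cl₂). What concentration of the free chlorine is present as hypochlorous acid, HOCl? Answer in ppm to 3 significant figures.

[OCl⁻]/[HOCl] = 10^(pH − pKa) = 10^(6.91 − 7.44) = 10^-0.53 = 0.2951.
Fraction as HOCl = 1 / (1 + 0.2951) = 0.7721.
HOCl = 0.7721 × 7.25 ppm = 5.598 ppm.

5.60 ppm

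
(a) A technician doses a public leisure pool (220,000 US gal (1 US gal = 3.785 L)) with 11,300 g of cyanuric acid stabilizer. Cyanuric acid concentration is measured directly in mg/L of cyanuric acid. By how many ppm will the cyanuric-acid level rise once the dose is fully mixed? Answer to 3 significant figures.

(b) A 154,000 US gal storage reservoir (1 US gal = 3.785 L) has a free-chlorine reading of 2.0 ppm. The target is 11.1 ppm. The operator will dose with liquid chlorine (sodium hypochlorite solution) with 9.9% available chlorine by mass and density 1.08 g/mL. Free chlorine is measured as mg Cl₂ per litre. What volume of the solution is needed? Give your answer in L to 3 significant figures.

(a) 13.6 ppm; (b) 49.6 L

(a) Volume: 220,000 US gal × 3.785 L/gal = 832,700 L.
(a) Rise: 11,300 g / 832,700 L × 1000 = 13.57 mg/L.

(b) Volume: 154,000 US gal × 3.785 L/gal = 582,890 L.
(b) Chlorine deficit: 11.1 − 2.0 = 9.1 ppm = 9.1 mg/L as Cl₂.
(b) Cl₂ equivalent needed: 9.1 mg/L × 582,890 L = 5,304,000 mg = 5304 g.
(b) Product at 9.9% available chlorine: 5304 / 0.099 = 53,580 g.
(b) Volume at density 1.08 g/mL: 53,580 g ÷ 1.08 g/mL = 49,610 mL.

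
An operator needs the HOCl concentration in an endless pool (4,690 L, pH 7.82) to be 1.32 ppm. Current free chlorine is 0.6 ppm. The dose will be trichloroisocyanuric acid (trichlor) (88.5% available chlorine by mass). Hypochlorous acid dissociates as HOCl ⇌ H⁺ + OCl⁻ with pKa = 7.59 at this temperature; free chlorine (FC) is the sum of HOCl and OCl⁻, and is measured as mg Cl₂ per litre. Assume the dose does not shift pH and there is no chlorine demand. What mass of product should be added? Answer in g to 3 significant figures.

15.7 g

[OCl⁻]/[HOCl] = 10^(pH − pKa) = 10^(7.82 − 7.59) = 1.698; fraction as HOCl = 1/(1 + 1.698) = 0.3706.
Free chlorine required for 1.32 ppm HOCl: 1.32 / 0.3706 = 3.562 ppm.
FC to add: 3.562 − 0.6 = 2.962 mg/L as Cl₂.
Cl₂ equivalent: 2.962 mg/L × 4,690 L = 13.89 g.
Product at 88.5% available Cl: 13.89 / 0.885 = 15.7 g.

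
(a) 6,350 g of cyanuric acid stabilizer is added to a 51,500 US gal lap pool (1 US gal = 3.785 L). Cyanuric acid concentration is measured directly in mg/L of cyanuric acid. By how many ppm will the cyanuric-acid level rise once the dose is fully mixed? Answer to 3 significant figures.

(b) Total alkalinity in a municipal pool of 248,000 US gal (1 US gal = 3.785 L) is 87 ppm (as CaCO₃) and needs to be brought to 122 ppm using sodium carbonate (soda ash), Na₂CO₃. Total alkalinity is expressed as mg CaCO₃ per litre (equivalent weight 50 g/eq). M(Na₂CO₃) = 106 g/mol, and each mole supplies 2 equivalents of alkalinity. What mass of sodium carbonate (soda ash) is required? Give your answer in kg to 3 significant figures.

(a) 32.6 ppm; (b) 34.8 kg

(a) Volume: 51,500 US gal × 3.785 L/gal = 194,928 L.
(a) Rise: 6,350 g / 194,928 L × 1000 = 32.58 mg/L.

(b) Volume: 248,000 US gal × 3.785 L/gal = 938,680 L.
(b) Alkalinity to add: (122 − 87) = 35 mg/L as CaCO₃ × 938,680 L = 32,850 g as CaCO₃.
(b) Equivalents: 32,850 g ÷ 50 g/eq = 657.1 eq.
(b) Each mole of Na₂CO₃ supplies 2 eq, so 657.1 / 2 = 328.5 mol.
(b) Mass: 328.5 mol × 106 g/mol = 34,830 g.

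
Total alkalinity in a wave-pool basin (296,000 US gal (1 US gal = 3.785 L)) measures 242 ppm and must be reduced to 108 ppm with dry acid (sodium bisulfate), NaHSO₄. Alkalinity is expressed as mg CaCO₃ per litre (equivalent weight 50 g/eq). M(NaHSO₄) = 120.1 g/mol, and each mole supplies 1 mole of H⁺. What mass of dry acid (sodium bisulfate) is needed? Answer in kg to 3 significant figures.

Volume: 296,000 US gal × 3.785 L/gal = 1,120,360 L.
Alkalinity to neutralize: (242 − 108) = 134 mg/L as CaCO₃ × 1,120,360 L = 150,100 g as CaCO₃.
Equivalents of H⁺ required: 150,100 ÷ 50 g/eq = 3003 eq = 3003 mol NaHSO₄.
Mass of NaHSO₄: 3003 × 120.1 = 360,600 g.

361 kg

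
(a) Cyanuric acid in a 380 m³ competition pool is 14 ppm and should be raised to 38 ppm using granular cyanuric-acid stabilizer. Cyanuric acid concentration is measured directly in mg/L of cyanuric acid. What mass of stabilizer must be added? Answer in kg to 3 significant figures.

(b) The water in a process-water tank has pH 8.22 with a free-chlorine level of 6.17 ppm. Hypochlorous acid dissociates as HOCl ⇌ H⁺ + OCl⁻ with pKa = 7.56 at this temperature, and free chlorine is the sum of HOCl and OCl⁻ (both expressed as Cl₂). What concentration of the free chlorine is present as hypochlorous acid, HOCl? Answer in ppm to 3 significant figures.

(a) 9.12 kg; (b) 1.11 ppm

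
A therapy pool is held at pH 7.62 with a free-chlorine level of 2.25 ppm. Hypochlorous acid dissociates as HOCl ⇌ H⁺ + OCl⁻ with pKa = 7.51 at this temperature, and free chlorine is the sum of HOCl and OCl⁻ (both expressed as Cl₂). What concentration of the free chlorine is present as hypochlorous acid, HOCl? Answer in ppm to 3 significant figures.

[OCl⁻]/[HOCl] = 10^(pH − pKa) = 10^(7.62 − 7.51) = 10^0.11 = 1.288.
Fraction as HOCl = 1 / (1 + 1.288) = 0.437.
HOCl = 0.437 × 2.25 ppm = 0.9833 ppm.

0.983 ppm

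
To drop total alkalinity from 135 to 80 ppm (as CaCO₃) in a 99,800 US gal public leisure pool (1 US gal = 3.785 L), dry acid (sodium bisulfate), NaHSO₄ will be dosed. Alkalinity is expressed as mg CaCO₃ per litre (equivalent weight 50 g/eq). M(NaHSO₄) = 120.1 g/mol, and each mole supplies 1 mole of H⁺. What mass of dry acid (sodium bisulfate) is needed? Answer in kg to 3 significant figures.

Volume: 99,800 US gal × 3.785 L/gal = 377,743 L.
Alkalinity to neutralize: (135 − 80) = 55 mg/L as CaCO₃ × 377,743 L = 20,780 g as CaCO₃.
Equivalents of H⁺ required: 20,780 ÷ 50 g/eq = 415.5 eq = 415.5 mol NaHSO₄.
Mass of NaHSO₄: 415.5 × 120.1 = 49,900 g.

49.9 kg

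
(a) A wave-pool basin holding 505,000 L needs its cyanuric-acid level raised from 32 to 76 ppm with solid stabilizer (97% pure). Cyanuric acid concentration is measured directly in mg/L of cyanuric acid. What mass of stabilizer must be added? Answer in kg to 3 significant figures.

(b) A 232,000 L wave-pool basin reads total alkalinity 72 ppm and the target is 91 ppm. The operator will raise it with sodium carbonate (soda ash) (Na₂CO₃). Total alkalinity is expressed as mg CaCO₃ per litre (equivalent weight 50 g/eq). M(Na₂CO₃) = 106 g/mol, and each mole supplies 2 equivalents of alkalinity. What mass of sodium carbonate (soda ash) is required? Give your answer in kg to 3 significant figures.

(a) CYA to add: (76 − 32) = 44 mg/L × 505,000 L = 22,220 g cyanuric acid.
(a) At 97% purity: 22,220 / 0.97 = 22,910 g product.

(b) Alkalinity to add: (91 − 72) = 19 mg/L as CaCO₃ × 232,000 L = 4408 g as CaCO₃.
(b) Equivalents: 4408 g ÷ 50 g/eq = 88.16 eq.
(b) Each mole of Na₂CO₃ supplies 2 eq, so 88.16 / 2 = 44.08 mol.
(b) Mass: 44.08 mol × 106 g/mol = 4672 g.

(a) 22.9 kg; (b) 4.67 kg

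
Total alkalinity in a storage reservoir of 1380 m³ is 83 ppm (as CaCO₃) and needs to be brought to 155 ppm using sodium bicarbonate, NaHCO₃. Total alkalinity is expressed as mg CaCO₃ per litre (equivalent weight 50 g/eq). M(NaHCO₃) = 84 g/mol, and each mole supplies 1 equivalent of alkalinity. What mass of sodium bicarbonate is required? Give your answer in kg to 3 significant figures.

167 kg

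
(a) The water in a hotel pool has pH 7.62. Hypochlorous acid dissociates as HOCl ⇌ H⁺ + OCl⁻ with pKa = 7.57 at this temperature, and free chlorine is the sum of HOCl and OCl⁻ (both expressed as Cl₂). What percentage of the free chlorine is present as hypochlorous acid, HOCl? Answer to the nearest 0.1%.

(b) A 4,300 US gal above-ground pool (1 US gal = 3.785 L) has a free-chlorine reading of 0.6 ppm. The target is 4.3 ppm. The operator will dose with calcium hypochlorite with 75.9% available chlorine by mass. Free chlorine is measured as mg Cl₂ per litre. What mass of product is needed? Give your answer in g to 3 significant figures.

(a) [OCl⁻]/[HOCl] = 10^(pH − pKa) = 10^(7.62 − 7.57) = 10^0.05 = 1.122.
(a) Fraction as HOCl = 1 / (1 + 1.122) = 0.4712.

(b) Volume: 4,300 US gal × 3.785 L/gal = 16,276 L.
(b) Chlorine deficit: 4.3 − 0.6 = 3.7 ppm = 3.7 mg/L as Cl₂.
(b) Cl₂ equivalent needed: 3.7 mg/L × 16,276 L = 60,220 mg = 60.22 g.
(b) Product at 75.9% available chlorine: 60.22 / 0.759 = 79.34 g.

(a) 47.1%; (b) 79.3 g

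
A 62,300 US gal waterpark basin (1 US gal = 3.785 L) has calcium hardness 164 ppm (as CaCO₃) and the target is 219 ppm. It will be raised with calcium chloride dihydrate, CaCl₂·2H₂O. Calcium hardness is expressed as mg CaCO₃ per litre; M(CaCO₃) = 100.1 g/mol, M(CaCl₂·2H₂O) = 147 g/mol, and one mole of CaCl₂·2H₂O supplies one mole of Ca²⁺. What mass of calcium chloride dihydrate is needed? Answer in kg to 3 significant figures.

Volume: 62,300 US gal × 3.785 L/gal = 235,806 L.
Hardness to add: (219 − 164) = 55 mg/L as CaCO₃ × 235,806 L = 12,970 g as CaCO₃.
Moles of Ca²⁺ (1 mol Ca²⁺ ≡ 1 mol CaCO₃): 12,970 / 100.1 g/mol = 129.6 mol.
Mass of CaCl₂·2H₂O: 129.6 × 147 = 19,050 g.

19.0 kg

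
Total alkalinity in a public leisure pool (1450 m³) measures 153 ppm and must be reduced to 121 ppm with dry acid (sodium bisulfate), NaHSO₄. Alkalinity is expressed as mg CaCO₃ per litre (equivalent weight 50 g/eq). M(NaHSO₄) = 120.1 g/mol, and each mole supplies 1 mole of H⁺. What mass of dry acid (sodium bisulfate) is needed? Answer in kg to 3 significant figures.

111 kg

Volume: 1450 m³ = 1,450,000 L.
Alkalinity to neutralize: (153 − 121) = 32 mg/L as CaCO₃ × 1,450,000 L = 46,400 g as CaCO₃.
Equivalents of H⁺ required: 46,400 ÷ 50 g/eq = 928 eq = 928 mol NaHSO₄.
Mass of NaHSO₄: 928 × 120.1 = 111,500 g.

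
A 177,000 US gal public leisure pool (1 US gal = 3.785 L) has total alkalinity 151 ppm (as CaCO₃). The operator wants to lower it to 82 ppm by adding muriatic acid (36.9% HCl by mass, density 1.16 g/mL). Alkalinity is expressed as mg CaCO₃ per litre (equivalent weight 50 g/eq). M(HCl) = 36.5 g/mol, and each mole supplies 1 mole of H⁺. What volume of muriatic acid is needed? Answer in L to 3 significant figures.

78.8 L

Volume: 177,000 US gal × 3.785 L/gal = 669,945 L.
Alkalinity to neutralize: (151 − 82) = 69 mg/L as CaCO₃ × 669,945 L = 46,230 g as CaCO₃.
Equivalents of H⁺ required: 46,230 ÷ 50 g/eq = 924.5 eq = 924.5 mol HCl.
Mass of HCl: 924.5 × 36.5 = 33,750 g.
Mass of 36.9% solution: 33,750 / 0.369 = 91,450 g.
Volume: 91,450 g ÷ 1.16 g/mL = 78,840 mL.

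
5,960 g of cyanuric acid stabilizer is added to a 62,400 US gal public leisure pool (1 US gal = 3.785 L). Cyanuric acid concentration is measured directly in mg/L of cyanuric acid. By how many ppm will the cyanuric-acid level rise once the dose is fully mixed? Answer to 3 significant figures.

Volume: 62,400 US gal × 3.785 L/gal = 236,184 L.
Rise: 5,960 g / 236,184 L × 1000 = 25.23 mg/L.

25.2 ppm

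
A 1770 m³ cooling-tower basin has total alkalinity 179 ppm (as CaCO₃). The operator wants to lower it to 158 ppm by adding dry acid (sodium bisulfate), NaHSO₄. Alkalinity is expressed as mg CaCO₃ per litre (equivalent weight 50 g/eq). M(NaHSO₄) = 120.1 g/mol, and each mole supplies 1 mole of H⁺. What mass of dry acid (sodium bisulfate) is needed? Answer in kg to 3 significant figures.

89.3 kg

Volume: 1770 m³ = 1,770,000 L.
Alkalinity to neutralize: (179 − 158) = 21 mg/L as CaCO₃ × 1,770,000 L = 37,170 g as CaCO₃.
Equivalents of H⁺ required: 37,170 ÷ 50 g/eq = 743.4 eq = 743.4 mol NaHSO₄.
Mass of NaHSO₄: 743.4 × 120.1 = 89,280 g.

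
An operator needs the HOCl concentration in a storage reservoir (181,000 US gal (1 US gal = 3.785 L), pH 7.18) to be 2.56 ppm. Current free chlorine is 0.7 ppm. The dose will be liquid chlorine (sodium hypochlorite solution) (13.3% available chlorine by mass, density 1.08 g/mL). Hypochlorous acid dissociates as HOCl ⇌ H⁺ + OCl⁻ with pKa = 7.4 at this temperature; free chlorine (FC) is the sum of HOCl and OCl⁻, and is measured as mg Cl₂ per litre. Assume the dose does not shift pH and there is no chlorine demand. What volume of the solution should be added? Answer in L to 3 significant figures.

Volume: 181,000 US gal × 3.785 L/gal = 685,085 L.
[OCl⁻]/[HOCl] = 10^(pH − pKa) = 10^(7.18 − 7.4) = 0.6026; fraction as HOCl = 1/(1 + 0.6026) = 0.624.
Free chlorine required for 2.56 ppm HOCl: 2.56 / 0.624 = 4.103 ppm.
FC to add: 4.103 − 0.7 = 3.403 mg/L as Cl₂.
Cl₂ equivalent: 3.403 mg/L × 685,085 L = 2331 g.
Product at 13.3% available Cl: 2331 / 0.133 = 17,530 g.
Volume: 17,530 g ÷ 1.08 g/mL = 16,230 mL.

16.2 L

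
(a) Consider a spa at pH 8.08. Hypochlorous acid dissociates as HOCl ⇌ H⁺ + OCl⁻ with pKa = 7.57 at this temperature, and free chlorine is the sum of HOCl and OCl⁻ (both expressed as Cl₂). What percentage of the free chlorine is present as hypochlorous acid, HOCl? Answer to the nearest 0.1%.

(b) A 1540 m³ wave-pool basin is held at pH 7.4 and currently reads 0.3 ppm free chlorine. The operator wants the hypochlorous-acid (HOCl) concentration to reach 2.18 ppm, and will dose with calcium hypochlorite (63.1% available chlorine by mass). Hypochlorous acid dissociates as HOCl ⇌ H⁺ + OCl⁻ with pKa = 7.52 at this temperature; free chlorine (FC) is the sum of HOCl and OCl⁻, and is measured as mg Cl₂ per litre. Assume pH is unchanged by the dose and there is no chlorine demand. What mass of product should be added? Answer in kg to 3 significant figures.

(a) [OCl⁻]/[HOCl] = 10^(pH − pKa) = 10^(8.08 − 7.57) = 10^0.51 = 3.236.
(a) Fraction as HOCl = 1 / (1 + 3.236) = 0.2361.

(b) Volume: 1540 m³ = 1,540,000 L.
(b) [OCl⁻]/[HOCl] = 10^(pH − pKa) = 10^(7.4 − 7.52) = 0.7586; fraction as HOCl = 1/(1 + 0.7586) = 0.5686.
(b) Free chlorine required for 2.18 ppm HOCl: 2.18 / 0.5686 = 3.834 ppm.
(b) FC to add: 3.834 − 0.3 = 3.534 mg/L as Cl₂.
(b) Cl₂ equivalent: 3.534 mg/L × 1,540,000 L = 5442 g.
(b) Product at 63.1% available Cl: 5442 / 0.631 = 8624 g.

(a) 23.6%; (b) 8.62 kg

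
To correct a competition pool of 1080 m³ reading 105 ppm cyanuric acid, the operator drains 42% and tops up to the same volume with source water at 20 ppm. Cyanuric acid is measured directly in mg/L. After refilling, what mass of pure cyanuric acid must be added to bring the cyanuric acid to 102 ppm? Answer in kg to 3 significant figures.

Volume: 1080 m³ = 1,080,000 L.
After draining 42% and refilling: 105 × 0.58 + 20 × 0.42 = 69.3 ppm.
Deficit to target: 102 − 69.3 = 32.7 mg/L.
Mass: 32.7 mg/L × 1,080,000 L = 35,320 g cyanuric acid.

35.3 kg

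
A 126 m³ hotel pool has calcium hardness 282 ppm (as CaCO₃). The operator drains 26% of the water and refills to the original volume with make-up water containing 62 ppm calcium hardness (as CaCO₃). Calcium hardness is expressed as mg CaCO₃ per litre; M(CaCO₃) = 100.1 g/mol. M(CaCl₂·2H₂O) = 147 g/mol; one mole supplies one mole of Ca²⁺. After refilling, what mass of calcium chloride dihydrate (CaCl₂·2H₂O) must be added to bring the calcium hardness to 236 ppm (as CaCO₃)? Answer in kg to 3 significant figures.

Volume: 126 m³ = 126,000 L.
After draining 26% and refilling: 282 × 0.74 + 62 × 0.26 = 224.8 ppm.
Deficit to target: 236 − 224.8 = 11.2 mg/L.
As CaCO₃: 11.2 mg/L × 126,000 L = 1411 g; ÷ 100.1 = 14.1 mol Ca²⁺.
Mass: 14.1 × 147 = 2072 g.

2.07 kg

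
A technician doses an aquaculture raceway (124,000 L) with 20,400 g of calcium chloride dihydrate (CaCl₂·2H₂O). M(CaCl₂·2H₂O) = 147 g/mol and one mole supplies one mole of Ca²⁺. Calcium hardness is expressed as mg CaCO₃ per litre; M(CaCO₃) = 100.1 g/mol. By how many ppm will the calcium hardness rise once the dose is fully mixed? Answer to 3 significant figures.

112 ppm

Moles of Ca²⁺: 20,400 g ÷ 147 g/mol = 138.8 mol.
As CaCO₃: 138.8 mol × 100.1 g/mol = 13,890 g.
Rise: 13,890 g / 124,000 L × 1000 = 112 mg/L.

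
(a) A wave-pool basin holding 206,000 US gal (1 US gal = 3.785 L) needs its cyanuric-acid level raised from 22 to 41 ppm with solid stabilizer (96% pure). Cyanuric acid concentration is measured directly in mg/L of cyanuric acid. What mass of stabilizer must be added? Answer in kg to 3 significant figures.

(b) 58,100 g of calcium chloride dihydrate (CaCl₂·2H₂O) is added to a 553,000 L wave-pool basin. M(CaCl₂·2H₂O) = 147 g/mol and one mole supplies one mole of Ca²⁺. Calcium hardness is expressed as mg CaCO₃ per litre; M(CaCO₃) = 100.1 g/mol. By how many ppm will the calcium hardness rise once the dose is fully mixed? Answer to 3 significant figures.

(a) Volume: 206,000 US gal × 3.785 L/gal = 779,710 L.
(a) CYA to add: (41 − 22) = 19 mg/L × 779,710 L = 14,810 g cyanuric acid.
(a) At 96% purity: 14,810 / 0.96 = 15,430 g product.

(b) Moles of Ca²⁺: 58,100 g ÷ 147 g/mol = 395.2 mol.
(b) As CaCO₃: 395.2 mol × 100.1 g/mol = 39,560 g.
(b) Rise: 39,560 g / 553,000 L × 1000 = 71.54 mg/L.

(a) 15.4 kg; (b) 71.5 ppm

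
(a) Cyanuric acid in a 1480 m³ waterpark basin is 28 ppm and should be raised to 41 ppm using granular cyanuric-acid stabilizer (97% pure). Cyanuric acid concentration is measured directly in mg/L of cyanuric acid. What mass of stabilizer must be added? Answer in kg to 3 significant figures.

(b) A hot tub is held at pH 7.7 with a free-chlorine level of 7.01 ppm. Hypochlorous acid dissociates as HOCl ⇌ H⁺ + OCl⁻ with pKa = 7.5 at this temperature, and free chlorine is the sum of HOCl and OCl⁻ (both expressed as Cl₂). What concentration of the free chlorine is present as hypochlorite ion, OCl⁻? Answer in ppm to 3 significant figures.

(a) 19.8 kg; (b) 4.30 ppm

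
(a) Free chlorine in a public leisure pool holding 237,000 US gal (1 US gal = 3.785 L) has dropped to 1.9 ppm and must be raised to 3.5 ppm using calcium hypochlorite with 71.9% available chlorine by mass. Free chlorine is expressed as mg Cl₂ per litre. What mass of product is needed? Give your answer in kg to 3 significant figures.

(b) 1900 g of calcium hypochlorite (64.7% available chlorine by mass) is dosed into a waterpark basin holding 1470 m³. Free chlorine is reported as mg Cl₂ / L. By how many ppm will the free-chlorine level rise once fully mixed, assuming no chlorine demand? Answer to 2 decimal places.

(a) Volume: 237,000 US gal × 3.785 L/gal = 897,045 L.
(a) Chlorine deficit: 3.5 − 1.9 = 1.6 ppm = 1.6 mg/L as Cl₂.
(a) Cl₂ equivalent needed: 1.6 mg/L × 897,045 L = 1,435,000 mg = 1435 g.
(a) Product at 71.9% available chlorine: 1435 / 0.719 = 1996 g.

(b) Volume: 1470 m³ = 1,470,000 L.
(b) Available chlorine delivered: 1900 g × 0.647 = 1229 g as Cl₂.
(b) Concentration rise: 1229 g / 1,470,000 L = 0.8363 mg/L = 0.84 ppm.

(a) 2.00 kg; (b) 0.84 ppm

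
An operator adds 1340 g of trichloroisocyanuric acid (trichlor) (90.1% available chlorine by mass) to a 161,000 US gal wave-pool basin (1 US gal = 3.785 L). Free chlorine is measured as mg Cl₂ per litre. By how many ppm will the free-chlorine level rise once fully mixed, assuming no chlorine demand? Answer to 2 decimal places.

Volume: 161,000 US gal × 3.785 L/gal = 609,385 L.
Available chlorine delivered: 1340 g × 0.901 = 1207 g as Cl₂.
Concentration rise: 1207 g / 609,385 L = 1.981 mg/L = 1.98 ppm.

1.98 ppm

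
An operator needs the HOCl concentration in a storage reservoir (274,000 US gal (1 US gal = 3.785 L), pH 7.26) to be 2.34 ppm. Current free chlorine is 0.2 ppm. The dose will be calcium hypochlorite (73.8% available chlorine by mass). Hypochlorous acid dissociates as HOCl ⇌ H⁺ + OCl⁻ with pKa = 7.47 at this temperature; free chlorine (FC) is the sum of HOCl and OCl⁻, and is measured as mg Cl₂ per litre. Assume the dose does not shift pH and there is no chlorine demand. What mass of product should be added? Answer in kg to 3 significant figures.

Volume: 274,000 US gal × 3.785 L/gal = 1,037,090 L.
[OCl⁻]/[HOCl] = 10^(pH − pKa) = 10^(7.26 − 7.47) = 0.6166; fraction as HOCl = 1/(1 + 0.6166) = 0.6186.
Free chlorine required for 2.34 ppm HOCl: 2.34 / 0.6186 = 3.783 ppm.
FC to add: 3.783 − 0.2 = 3.583 mg/L as Cl₂.
Cl₂ equivalent: 3.583 mg/L × 1,037,090 L = 3716 g.
Product at 73.8% available Cl: 3716 / 0.738 = 5035 g.

5.03 kg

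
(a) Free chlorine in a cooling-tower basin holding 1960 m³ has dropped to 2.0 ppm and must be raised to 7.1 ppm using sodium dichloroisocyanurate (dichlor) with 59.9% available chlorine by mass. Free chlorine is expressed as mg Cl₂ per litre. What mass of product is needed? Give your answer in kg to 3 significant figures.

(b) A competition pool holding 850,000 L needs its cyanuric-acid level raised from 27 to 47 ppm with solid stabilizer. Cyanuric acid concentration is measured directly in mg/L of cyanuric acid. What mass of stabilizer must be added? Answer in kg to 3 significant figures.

(a) Volume: 1960 m³ = 1,960,000 L.
(a) Chlorine deficit: 7.1 − 2.0 = 5.1 ppm = 5.1 mg/L as Cl₂.
(a) Cl₂ equivalent needed: 5.1 mg/L × 1,960,000 L = 9,996,000 mg = 9996 g.
(a) Product at 59.9% available chlorine: 9996 / 0.599 = 16,690 g.

(b) CYA to add: (47 − 27) = 20 mg/L × 850,000 L = 17,000 g cyanuric acid.

(a) 16.7 kg; (b) 17.0 kg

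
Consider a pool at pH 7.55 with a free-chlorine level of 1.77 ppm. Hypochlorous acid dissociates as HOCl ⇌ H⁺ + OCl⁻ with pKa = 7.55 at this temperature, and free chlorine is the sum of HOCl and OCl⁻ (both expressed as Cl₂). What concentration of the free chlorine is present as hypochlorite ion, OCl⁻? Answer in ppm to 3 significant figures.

[OCl⁻]/[HOCl] = 10^(pH − pKa) = 10^(7.55 − 7.55) = 10^0.00 = 1.
Fraction as HOCl = 1 / (1 + 1) = 0.5.
OCl⁻ = (1 − 0.5) × 1.77 ppm = 0.885 ppm.

0.885 ppm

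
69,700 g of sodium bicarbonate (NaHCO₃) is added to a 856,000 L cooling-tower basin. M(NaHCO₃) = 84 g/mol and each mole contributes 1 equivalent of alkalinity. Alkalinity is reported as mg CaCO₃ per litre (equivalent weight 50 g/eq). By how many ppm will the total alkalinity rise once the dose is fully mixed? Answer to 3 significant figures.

48.5 ppm

Moles of NaHCO₃: 69,700 g ÷ 84 g/mol = 829.8 mol → 829.8 eq of alkalinity.
As CaCO₃: 829.8 eq × 50 g/eq = 41,490 g.
Rise: 41,490 g / 856,000 L × 1000 = 48.47 mg/L.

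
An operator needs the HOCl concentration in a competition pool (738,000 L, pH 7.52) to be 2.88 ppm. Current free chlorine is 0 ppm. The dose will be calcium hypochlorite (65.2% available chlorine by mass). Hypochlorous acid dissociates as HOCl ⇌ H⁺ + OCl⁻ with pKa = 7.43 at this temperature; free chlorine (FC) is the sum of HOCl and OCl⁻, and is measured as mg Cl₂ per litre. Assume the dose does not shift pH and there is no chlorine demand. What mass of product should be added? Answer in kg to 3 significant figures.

7.27 kg

[OCl⁻]/[HOCl] = 10^(pH − pKa) = 10^(7.52 − 7.43) = 1.23; fraction as HOCl = 1/(1 + 1.23) = 0.4484.
Free chlorine required for 2.88 ppm HOCl: 2.88 / 0.4484 = 6.423 ppm.
FC to add: 6.423 − 0 = 6.423 mg/L as Cl₂.
Cl₂ equivalent: 6.423 mg/L × 738,000 L = 4740 g.
Product at 65.2% available Cl: 4740 / 0.652 = 7270 g.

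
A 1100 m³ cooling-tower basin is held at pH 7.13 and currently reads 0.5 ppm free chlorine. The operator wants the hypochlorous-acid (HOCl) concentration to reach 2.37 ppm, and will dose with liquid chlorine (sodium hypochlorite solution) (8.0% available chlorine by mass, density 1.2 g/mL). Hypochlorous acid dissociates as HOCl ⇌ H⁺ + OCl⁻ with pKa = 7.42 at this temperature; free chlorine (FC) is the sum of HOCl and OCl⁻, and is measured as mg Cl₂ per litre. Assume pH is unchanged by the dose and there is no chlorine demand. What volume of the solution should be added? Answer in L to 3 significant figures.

Volume: 1100 m³ = 1,100,000 L.
[OCl⁻]/[HOCl] = 10^(pH − pKa) = 10^(7.13 − 7.42) = 0.5129; fraction as HOCl = 1/(1 + 0.5129) = 0.661.
Free chlorine required for 2.37 ppm HOCl: 2.37 / 0.661 = 3.585 ppm.
FC to add: 3.585 − 0.5 = 3.085 mg/L as Cl₂.
Cl₂ equivalent: 3.085 mg/L × 1,100,000 L = 3394 g.
Product at 8.0% available Cl: 3394 / 0.08 = 42,430 g.
Volume: 42,430 g ÷ 1.2 g/mL = 35,350 mL.

35.4 L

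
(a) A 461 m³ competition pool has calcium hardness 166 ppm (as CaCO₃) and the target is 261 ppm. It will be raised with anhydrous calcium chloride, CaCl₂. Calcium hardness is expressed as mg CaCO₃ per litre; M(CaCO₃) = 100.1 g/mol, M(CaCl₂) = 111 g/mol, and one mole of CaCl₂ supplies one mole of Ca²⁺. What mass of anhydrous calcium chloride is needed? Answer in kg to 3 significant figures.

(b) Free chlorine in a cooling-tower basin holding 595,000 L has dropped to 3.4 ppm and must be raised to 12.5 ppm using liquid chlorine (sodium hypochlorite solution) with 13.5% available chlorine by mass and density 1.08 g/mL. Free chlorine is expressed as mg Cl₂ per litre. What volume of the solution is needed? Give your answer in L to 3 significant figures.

(a) Volume: 461 m³ = 461,000 L.
(a) Hardness to add: (261 − 166) = 95 mg/L as CaCO₃ × 461,000 L = 43,800 g as CaCO₃.
(a) Moles of Ca²⁺ (1 mol Ca²⁺ ≡ 1 mol CaCO₃): 43,800 / 100.1 g/mol = 437.5 mol.
(a) Mass of CaCl₂: 437.5 × 111 = 48,560 g.

(b) Chlorine deficit: 12.5 − 3.4 = 9.1 ppm = 9.1 mg/L as Cl₂.
(b) Cl₂ equivalent needed: 9.1 mg/L × 595,000 L = 5,414,000 mg = 5414 g.
(b) Product at 13.5% available chlorine: 5414 / 0.135 = 40,110 g.
(b) Volume at density 1.08 g/mL: 40,110 g ÷ 1.08 g/mL = 37,140 mL.

(a) 48.6 kg; (b) 37.1 L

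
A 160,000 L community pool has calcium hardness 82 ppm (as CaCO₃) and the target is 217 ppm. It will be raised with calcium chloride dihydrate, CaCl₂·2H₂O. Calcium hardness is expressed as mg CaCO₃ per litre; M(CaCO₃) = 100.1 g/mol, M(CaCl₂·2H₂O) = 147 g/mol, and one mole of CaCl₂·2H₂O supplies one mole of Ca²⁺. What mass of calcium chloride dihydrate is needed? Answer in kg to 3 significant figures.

31.7 kg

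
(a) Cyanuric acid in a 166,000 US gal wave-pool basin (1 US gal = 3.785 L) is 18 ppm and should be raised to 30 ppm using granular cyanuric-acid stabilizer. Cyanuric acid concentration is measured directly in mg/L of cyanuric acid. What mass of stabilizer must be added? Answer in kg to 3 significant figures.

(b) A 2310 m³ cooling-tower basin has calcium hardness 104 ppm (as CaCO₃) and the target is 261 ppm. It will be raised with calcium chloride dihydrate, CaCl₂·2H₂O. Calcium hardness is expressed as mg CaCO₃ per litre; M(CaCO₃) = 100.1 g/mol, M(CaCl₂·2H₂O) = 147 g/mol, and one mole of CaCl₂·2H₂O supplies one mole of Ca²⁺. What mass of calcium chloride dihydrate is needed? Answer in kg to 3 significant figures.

(a) Volume: 166,000 US gal × 3.785 L/gal = 628,310 L.
(a) CYA to add: (30 − 18) = 12 mg/L × 628,310 L = 7540 g cyanuric acid.

(b) Volume: 2310 m³ = 2,310,000 L.
(b) Hardness to add: (261 − 104) = 157 mg/L as CaCO₃ × 2,310,000 L = 362,700 g as CaCO₃.
(b) Moles of Ca²⁺ (1 mol Ca²⁺ ≡ 1 mol CaCO₃): 362,700 / 100.1 g/mol = 3623 mol.
(b) Mass of CaCl₂·2H₂O: 3623 × 147 = 532,600 g.

(a) 7.54 kg; (b) 533 kg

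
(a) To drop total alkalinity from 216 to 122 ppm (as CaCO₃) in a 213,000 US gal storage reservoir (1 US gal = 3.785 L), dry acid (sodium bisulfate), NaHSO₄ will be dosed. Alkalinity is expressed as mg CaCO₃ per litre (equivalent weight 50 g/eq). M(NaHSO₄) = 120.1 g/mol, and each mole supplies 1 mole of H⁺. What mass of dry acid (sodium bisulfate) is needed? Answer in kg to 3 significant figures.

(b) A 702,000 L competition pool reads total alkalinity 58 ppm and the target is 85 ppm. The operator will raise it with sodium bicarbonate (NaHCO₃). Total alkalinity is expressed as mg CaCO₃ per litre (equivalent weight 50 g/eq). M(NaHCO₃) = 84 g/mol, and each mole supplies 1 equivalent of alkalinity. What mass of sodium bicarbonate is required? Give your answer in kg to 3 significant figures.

(a) Volume: 213,000 US gal × 3.785 L/gal = 806,205 L.
(a) Alkalinity to neutralize: (216 − 122) = 94 mg/L as CaCO₃ × 806,205 L = 75,780 g as CaCO₃.
(a) Equivalents of H⁺ required: 75,780 ÷ 50 g/eq = 1516 eq = 1516 mol NaHSO₄.
(a) Mass of NaHSO₄: 1516 × 120.1 = 182,000 g.

(b) Alkalinity to add: (85 − 58) = 27 mg/L as CaCO₃ × 702,000 L = 18,950 g as CaCO₃.
(b) Equivalents: 18,950 g ÷ 50 g/eq = 379.1 eq.
(b) NaHCO₃ supplies 1 eq per mole → 379.1 mol.
(b) Mass: 379.1 mol × 84 g/mol = 31,840 g.

(a) 182 kg; (b) 31.8 kg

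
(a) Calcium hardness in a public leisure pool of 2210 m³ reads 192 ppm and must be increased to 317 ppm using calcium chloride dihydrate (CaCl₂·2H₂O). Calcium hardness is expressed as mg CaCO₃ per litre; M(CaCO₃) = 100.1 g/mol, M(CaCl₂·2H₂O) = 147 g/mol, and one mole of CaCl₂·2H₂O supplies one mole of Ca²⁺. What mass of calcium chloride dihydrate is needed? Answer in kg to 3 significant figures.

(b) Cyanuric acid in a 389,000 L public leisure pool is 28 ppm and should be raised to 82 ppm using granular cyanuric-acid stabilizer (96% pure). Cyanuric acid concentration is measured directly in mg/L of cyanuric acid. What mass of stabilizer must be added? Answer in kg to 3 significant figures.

(a) 406 kg; (b) 21.9 kg

(a) Volume: 2210 m³ = 2,210,000 L.
(a) Hardness to add: (317 − 192) = 125 mg/L as CaCO₃ × 2,210,000 L = 276,200 g as CaCO₃.
(a) Moles of Ca²⁺ (1 mol Ca²⁺ ≡ 1 mol CaCO₃): 276,200 / 100.1 g/mol = 2760 mol.
(a) Mass of CaCl₂·2H₂O: 2760 × 147 = 405,700 g.

(b) CYA to add: (82 − 28) = 54 mg/L × 389,000 L = 21,010 g cyanuric acid.
(b) At 96% purity: 21,010 / 0.96 = 21,880 g product.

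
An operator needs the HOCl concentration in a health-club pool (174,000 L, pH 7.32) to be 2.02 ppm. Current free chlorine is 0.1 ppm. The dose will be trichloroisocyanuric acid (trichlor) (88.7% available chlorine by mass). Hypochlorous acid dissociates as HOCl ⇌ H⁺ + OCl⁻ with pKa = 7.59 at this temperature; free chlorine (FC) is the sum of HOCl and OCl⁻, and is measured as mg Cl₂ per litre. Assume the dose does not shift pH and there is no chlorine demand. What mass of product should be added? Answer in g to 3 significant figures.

[OCl⁻]/[HOCl] = 10^(pH − pKa) = 10^(7.32 − 7.59) = 0.537; fraction as HOCl = 1/(1 + 0.537) = 0.6506.
Free chlorine required for 2.02 ppm HOCl: 2.02 / 0.6506 = 3.105 ppm.
FC to add: 3.105 − 0.1 = 3.005 mg/L as Cl₂.
Cl₂ equivalent: 3.005 mg/L × 174,000 L = 522.8 g.
Product at 88.7% available Cl: 522.8 / 0.887 = 589.4 g.

589 g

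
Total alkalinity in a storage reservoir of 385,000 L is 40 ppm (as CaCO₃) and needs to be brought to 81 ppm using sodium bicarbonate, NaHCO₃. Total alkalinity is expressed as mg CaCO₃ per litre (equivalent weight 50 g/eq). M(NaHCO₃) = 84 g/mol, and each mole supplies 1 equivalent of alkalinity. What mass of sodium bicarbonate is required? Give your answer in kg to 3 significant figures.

26.5 kg

Alkalinity to add: (81 − 40) = 41 mg/L as CaCO₃ × 385,000 L = 15,780 g as CaCO₃.
Equivalents: 15,780 g ÷ 50 g/eq = 315.7 eq.
NaHCO₃ supplies 1 eq per mole → 315.7 mol.
Mass: 315.7 mol × 84 g/mol = 26,520 g.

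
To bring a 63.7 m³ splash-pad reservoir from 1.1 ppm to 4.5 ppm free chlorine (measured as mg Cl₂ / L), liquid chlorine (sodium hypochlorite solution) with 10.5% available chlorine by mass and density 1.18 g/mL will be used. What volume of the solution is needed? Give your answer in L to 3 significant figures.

1.75 L

Volume: 63.7 m³ = 63,700 L.
Chlorine deficit: 4.5 − 1.1 = 3.4 ppm = 3.4 mg/L as Cl₂.
Cl₂ equivalent needed: 3.4 mg/L × 63,700 L = 216,600 mg = 216.6 g.
Product at 10.5% available chlorine: 216.6 / 0.105 = 2063 g.
Volume at density 1.18 g/mL: 2063 g ÷ 1.18 g/mL = 1748 mL.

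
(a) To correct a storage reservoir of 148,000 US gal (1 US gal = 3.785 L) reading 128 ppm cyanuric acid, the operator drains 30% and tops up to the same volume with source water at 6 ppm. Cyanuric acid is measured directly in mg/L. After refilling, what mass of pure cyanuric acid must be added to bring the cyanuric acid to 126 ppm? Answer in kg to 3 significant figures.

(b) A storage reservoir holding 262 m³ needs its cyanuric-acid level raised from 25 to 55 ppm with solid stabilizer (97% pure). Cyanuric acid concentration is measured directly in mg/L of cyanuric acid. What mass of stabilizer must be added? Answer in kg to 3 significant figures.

(a) Volume: 148,000 US gal × 3.785 L/gal = 560,180 L.
(a) After draining 30% and refilling: 128 × 0.70 + 6 × 0.30 = 91.4 ppm.
(a) Deficit to target: 126 − 91.4 = 34.6 mg/L.
(a) Mass: 34.6 mg/L × 560,180 L = 19,380 g cyanuric acid.

(b) Volume: 262 m³ = 262,000 L.
(b) CYA to add: (55 − 25) = 30 mg/L × 262,000 L = 7860 g cyanuric acid.
(b) At 97% purity: 7860 / 0.97 = 8103 g product.

(a) 19.4 kg; (b) 8.10 kg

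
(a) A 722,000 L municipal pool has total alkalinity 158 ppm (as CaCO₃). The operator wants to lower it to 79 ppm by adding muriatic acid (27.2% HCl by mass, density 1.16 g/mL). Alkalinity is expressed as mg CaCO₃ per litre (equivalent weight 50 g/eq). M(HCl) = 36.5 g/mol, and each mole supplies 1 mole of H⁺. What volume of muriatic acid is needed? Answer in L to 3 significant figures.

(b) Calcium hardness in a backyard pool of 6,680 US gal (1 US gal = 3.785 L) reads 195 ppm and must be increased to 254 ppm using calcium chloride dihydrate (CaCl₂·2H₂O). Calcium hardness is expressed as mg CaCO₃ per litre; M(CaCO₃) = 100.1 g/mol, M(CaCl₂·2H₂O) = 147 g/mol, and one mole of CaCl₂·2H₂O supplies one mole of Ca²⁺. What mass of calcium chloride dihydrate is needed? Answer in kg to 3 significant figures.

(a) Alkalinity to neutralize: (158 − 79) = 79 mg/L as CaCO₃ × 722,000 L = 57,040 g as CaCO₃.
(a) Equivalents of H⁺ required: 57,040 ÷ 50 g/eq = 1141 eq = 1141 mol HCl.
(a) Mass of HCl: 1141 × 36.5 = 41,640 g.
(a) Mass of 27.2% solution: 41,640 / 0.272 = 153,100 g.
(a) Volume: 153,100 g ÷ 1.16 g/mL = 132,000 mL.

(b) Volume: 6,680 US gal × 3.785 L/gal = 25,284 L.
(b) Hardness to add: (254 − 195) = 59 mg/L as CaCO₃ × 25,284 L = 1492 g as CaCO₃.
(b) Moles of Ca²⁺ (1 mol Ca²⁺ ≡ 1 mol CaCO₃): 1492 / 100.1 g/mol = 14.9 mol.
(b) Mass of CaCl₂·2H₂O: 14.9 × 147 = 2191 g.

(a) 132 L; (b) 2.19 kg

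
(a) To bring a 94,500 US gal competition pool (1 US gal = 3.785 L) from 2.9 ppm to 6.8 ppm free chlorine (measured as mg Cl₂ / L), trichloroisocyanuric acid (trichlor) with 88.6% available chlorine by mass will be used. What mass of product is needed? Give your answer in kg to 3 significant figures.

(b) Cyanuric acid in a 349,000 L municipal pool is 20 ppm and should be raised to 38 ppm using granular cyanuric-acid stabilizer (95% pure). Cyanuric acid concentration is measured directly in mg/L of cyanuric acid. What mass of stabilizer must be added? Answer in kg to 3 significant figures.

(a) Volume: 94,500 US gal × 3.785 L/gal = 357,682 L.
(a) Chlorine deficit: 6.8 − 2.9 = 3.9 ppm = 3.9 mg/L as Cl₂.
(a) Cl₂ equivalent needed: 3.9 mg/L × 357,682 L = 1,395,000 mg = 1395 g.
(a) Product at 88.6% available chlorine: 1395 / 0.886 = 1574 g.

(b) CYA to add: (38 − 20) = 18 mg/L × 349,000 L = 6282 g cyanuric acid.
(b) At 95% purity: 6282 / 0.95 = 6613 g product.

(a) 1.57 kg; (b) 6.61 kg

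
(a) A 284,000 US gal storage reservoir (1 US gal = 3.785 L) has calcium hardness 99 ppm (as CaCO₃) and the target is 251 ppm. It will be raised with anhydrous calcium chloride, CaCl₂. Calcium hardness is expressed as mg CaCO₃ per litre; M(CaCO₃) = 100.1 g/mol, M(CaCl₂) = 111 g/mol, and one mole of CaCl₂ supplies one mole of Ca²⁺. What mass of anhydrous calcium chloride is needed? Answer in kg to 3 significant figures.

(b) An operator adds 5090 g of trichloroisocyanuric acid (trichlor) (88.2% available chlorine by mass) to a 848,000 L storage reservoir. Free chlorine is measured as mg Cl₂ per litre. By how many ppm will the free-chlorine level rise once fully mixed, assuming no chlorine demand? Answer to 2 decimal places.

(a) 181 kg; (b) 5.29 ppm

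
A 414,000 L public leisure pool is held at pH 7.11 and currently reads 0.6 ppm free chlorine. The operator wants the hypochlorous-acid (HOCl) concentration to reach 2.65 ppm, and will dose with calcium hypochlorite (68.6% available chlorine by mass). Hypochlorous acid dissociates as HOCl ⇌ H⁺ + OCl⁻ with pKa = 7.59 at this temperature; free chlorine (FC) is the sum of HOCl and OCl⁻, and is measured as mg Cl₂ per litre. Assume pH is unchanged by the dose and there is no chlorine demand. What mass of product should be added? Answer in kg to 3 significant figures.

1.77 kg

[OCl⁻]/[HOCl] = 10^(pH − pKa) = 10^(7.11 − 7.59) = 0.3311; fraction as HOCl = 1/(1 + 0.3311) = 0.7512.
Free chlorine required for 2.65 ppm HOCl: 2.65 / 0.7512 = 3.527 ppm.
FC to add: 3.527 − 0.6 = 2.927 mg/L as Cl₂.
Cl₂ equivalent: 2.927 mg/L × 414,000 L = 1212 g.
Product at 68.6% available Cl: 1212 / 0.686 = 1767 g.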